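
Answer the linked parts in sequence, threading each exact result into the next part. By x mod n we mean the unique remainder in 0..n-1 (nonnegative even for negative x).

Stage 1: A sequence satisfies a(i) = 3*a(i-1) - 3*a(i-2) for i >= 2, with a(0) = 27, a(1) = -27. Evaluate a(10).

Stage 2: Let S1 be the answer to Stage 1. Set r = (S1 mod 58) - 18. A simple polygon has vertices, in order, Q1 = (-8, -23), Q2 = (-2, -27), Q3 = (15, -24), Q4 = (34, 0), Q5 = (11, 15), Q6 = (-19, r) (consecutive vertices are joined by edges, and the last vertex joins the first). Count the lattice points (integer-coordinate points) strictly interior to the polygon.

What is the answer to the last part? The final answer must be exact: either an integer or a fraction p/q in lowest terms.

1359

Stage 1: a(2) = 3*(-27) - 3*(27) = -162; iterating: a(2)=-162, a(3)=-405, a(4)=-729, a(5)=-972, a(6)=-729, a(7)=729, a(8)=4374, a(9)=10935, a(10)=19683; answer 19683
Stage 2: S1 = 19683; r = 3; cross terms: (-8*-27 - -2*-23)=170, (-2*-24 - 15*-27)=453, (15*0 - 34*-24)=816, (34*15 - 11*0)=510, (11*3 - -19*15)=318, (-19*-23 - -8*3)=461; twice the area = |2728| = 2728; area = 1364; boundary points = 2 + 1 + 1 + 1 + 6 + 1 = 12; strictly interior points = area - boundary/2 + 1 = 1359; answer 1359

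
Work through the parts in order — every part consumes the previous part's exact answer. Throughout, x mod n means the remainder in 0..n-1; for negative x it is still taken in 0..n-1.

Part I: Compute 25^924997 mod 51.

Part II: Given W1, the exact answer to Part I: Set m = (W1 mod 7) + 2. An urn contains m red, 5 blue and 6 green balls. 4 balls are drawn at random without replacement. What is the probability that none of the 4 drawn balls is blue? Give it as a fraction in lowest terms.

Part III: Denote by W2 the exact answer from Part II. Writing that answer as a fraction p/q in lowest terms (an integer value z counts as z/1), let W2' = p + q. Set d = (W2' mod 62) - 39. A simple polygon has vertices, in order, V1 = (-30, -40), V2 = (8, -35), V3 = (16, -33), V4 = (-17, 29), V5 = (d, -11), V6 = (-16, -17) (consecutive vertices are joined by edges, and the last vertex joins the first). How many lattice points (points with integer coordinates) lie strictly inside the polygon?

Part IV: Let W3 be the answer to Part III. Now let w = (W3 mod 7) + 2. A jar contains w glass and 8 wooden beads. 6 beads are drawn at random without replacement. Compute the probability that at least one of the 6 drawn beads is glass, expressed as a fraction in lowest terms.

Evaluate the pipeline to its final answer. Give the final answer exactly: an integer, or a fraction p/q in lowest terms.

Part I: squarings mod 51: 25^1=25, 25^2=13, 25^4=16, 25^8=1, 25^16=1, 25^32=1, 25^64=1, 25^128=1, 25^256=1, 25^512=1, 25^1024=1, 25^2048=1, 25^4096=1, 25^8192=1, 25^16384=1, 25^32768=1, 25^65536=1, 25^131072=1, 25^262144=1, 25^524288=1; 25^924997 = 25^1 * 25^4 * 25^64 * 25^256 * 25^1024 * 25^2048 * 25^4096 * 25^131072 * 25^262144 * 25^524288 = 43 (mod 51); answer 43
Part II: W1 = 43; m = 3; total draws C(14,4) = 1001; favorable C(9,4) = 126; P = 18/143; answer 18/143
Part III: W2 = 18/143; threaded value p + q = 161; d = -2; cross terms: (-30*-35 - 8*-40)=1370, (8*-33 - 16*-35)=296, (16*29 - -17*-33)=-97, (-17*-11 - -2*29)=245, (-2*-17 - -16*-11)=-142, (-16*-40 - -30*-17)=130; twice the area = |1802| = 1802; area = 901; boundary points = 1 + 2 + 1 + 5 + 2 + 1 = 12; strictly interior points = area - boundary/2 + 1 = 896; answer 896
Part IV: W3 = 896; w = 2; total draws C(10,6) = 210; complement C(8,6) = 28; favorable 210 - 28 = 182; P = 13/15; answer 13/15

13/15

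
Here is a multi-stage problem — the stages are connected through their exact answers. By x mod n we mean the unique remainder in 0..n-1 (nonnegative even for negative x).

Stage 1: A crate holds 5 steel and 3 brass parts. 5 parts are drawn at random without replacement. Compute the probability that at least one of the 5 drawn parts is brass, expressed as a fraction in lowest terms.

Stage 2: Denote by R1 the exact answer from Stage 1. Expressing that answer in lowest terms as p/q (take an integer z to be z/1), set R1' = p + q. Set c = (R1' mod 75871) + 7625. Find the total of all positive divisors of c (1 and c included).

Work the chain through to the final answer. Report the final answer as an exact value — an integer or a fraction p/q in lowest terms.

Stage 1: total draws C(8,5) = 56; complement C(5,5) = 1; favorable 56 - 1 = 55; P = 55/56; answer 55/56
Stage 2: R1 = 55/56; threaded value p + q = 111; c = 7736; 7736 = 2^3 * 967; sigma = (1 + 2 + 4 + 8) * (1 + 967) = 15 * 968 = 14520; answer 14520

14520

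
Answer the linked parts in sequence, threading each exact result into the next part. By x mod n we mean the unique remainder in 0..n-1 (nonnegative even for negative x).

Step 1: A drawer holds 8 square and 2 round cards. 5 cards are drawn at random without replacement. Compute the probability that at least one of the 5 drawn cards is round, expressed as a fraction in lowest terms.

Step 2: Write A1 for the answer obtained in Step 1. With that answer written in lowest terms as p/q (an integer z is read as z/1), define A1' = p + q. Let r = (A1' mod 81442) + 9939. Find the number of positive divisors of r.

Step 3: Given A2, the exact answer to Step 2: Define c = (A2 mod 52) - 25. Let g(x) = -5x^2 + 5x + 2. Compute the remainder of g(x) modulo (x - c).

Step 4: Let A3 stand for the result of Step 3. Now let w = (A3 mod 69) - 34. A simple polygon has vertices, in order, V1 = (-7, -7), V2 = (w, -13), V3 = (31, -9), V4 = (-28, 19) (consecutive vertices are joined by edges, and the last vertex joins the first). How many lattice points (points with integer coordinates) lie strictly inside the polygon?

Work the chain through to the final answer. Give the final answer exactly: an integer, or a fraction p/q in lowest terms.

553

Step 1: total draws C(10,5) = 252; complement C(8,5) = 56; favorable 252 - 56 = 196; P = 7/9; answer 7/9
Step 2: A1 = 7/9; threaded value p + q = 16; r = 9955; 9955 = 5 * 11 * 181; number of divisors = (1+1) * (1+1) * (1+1) = 8; answer 8
Step 3: A2 = 8; c = -17; remainder = value at the root: -5*(-17)^2 + 5*(-17)^1 + 2 = (-1445) + (-85) + (2) = -1528; answer -1528
Step 4: A3 = -1528; w = 25; cross terms: (-7*-13 - 25*-7)=266, (25*-9 - 31*-13)=178, (31*19 - -28*-9)=337, (-28*-7 - -7*19)=329; twice the area = |1110| = 1110; area = 555; boundary points = 2 + 2 + 1 + 1 = 6; strictly interior points = area - boundary/2 + 1 = 553; answer 553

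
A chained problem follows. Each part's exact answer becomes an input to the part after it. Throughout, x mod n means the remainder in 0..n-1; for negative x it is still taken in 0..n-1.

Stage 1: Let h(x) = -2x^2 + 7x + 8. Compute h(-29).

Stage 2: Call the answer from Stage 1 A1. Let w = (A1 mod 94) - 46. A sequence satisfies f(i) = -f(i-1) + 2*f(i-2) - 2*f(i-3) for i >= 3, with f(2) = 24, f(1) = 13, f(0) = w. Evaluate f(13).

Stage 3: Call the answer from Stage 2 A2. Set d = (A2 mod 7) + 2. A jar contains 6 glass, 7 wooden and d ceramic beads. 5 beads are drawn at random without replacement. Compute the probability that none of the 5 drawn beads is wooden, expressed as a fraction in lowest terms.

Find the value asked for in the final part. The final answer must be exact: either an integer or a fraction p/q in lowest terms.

Stage 1: -2*(-29)^2 + 7*(-29)^1 + 8 = (-1682) + (-203) + (8) = -1877; answer -1877
Stage 2: A1 = -1877; w = -43; f(3) = -1*(24) + 2*(13) - 2*(-43) = 88; iterating: f(3)=88, f(4)=-66, f(5)=194, f(6)=-502, f(7)=1022, f(8)=-2414, f(9)=5462, f(10)=-12334, f(11)=28086, f(12)=-63678, f(13)=144518; answer 144518
Stage 3: A2 = 144518; d = 5; total draws C(18,5) = 8568; favorable C(11,5) = 462; P = 11/204; answer 11/204

11/204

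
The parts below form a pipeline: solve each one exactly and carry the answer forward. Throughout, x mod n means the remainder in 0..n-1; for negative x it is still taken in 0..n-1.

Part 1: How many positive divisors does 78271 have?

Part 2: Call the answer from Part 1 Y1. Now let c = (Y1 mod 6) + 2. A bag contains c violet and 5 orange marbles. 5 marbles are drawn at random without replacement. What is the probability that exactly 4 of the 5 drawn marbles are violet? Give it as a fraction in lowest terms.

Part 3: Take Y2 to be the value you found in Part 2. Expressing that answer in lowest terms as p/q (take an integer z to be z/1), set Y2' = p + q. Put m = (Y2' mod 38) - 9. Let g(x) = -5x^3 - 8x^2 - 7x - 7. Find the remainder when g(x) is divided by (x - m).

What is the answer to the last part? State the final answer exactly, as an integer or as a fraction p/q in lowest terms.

Part 1: 78271 = 29 * 2699; number of divisors = (1+1) * (1+1) = 4; answer 4
Part 2: Y1 = 4; c = 6; total draws C(11,5) = 462; favorable C(6,4)*C(5,1) = 75; P = 25/154; answer 25/154
Part 3: Y2 = 25/154; threaded value p + q = 179; m = 18; remainder = value at the root: -5*(18)^3 - 8*(18)^2 - 7*(18)^1 - 7 = (-29160) + (-2592) + (-126) + (-7) = -31885; answer -31885

-31885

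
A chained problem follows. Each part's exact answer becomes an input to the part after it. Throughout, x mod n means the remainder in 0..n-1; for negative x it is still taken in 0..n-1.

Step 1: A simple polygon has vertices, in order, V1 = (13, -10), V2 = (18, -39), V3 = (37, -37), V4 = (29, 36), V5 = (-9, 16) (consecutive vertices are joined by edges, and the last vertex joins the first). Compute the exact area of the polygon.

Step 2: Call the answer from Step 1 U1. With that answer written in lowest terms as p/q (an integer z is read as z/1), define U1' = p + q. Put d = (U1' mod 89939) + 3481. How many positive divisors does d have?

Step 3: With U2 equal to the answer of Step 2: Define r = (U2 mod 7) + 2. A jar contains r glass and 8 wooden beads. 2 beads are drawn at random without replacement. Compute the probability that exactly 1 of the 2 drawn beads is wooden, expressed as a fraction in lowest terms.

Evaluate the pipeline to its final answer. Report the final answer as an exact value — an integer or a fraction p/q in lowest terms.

20/39

Step 1: cross terms: (13*-39 - 18*-10)=-327, (18*-37 - 37*-39)=777, (37*36 - 29*-37)=2405, (29*16 - -9*36)=788, (-9*-10 - 13*16)=-118; twice the area = |3525| = 3525; area = 3525/2; answer 3525/2
Step 2: U1 = 3525/2; threaded value p + q = 3527; d = 7008; 7008 = 2^5 * 3 * 73; number of divisors = (5+1) * (1+1) * (1+1) = 24; answer 24
Step 3: U2 = 24; r = 5; total draws C(13,2) = 78; favorable C(8,1)*C(5,1) = 40; P = 20/39; answer 20/39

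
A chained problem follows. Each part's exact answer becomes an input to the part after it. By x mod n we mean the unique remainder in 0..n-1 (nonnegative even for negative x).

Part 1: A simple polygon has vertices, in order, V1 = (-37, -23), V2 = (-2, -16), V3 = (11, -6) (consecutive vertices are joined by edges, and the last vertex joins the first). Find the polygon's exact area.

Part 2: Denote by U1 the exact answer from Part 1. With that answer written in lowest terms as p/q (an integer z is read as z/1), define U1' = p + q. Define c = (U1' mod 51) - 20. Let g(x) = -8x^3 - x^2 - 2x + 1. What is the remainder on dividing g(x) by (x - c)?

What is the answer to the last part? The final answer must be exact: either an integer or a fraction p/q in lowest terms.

21785

Part 1: cross terms: (-37*-16 - -2*-23)=546, (-2*-6 - 11*-16)=188, (11*-23 - -37*-6)=-475; twice the area = |259| = 259; area = 259/2; answer 259/2
Part 2: U1 = 259/2; threaded value p + q = 261; c = -14; remainder = value at the root: -8*(-14)^3 - 1*(-14)^2 - 2*(-14)^1 + 1 = (21952) + (-196) + (28) + (1) = 21785; answer 21785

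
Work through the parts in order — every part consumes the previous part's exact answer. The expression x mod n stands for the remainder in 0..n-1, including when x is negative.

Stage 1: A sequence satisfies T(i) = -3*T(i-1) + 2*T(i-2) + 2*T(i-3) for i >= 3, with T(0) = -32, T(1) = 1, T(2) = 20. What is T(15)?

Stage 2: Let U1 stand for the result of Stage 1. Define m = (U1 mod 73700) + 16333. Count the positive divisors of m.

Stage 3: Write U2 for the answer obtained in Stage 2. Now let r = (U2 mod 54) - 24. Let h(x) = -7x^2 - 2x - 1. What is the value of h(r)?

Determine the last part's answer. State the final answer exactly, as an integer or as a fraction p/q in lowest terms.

-1761

Stage 1: T(3) = -3*(20) + 2*(1) + 2*(-32) = -122; iterating: T(3)=-122, T(4)=408, T(5)=-1428, T(6)=4856, T(7)=-16608, T(8)=56680, T(9)=-193544, T(10)=660776, T(11)=-2256056, T(12)=7702632, T(13)=-26298456, T(14)=89788520, T(15)=-306557208; answer -306557208
Stage 2: U1 = -306557208; m = 51125; 51125 = 5^3 * 409; number of divisors = (3+1) * (1+1) = 8; answer 8
Stage 3: U2 = 8; r = -16; -7*(-16)^2 - 2*(-16)^1 - 1 = (-1792) + (32) + (-1) = -1761; answer -1761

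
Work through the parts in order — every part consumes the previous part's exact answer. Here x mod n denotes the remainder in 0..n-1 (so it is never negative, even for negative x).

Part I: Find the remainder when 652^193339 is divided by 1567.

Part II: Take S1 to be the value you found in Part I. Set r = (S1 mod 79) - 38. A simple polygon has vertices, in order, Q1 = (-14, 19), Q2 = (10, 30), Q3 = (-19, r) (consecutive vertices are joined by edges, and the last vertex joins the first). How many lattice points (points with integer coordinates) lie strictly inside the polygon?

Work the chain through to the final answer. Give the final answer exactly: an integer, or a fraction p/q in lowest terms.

Part I: squarings mod 1567: 652^1=652, 652^2=447, 652^4=800, 652^8=664, 652^16=569, 652^32=959, 652^64=1419, 652^128=1533, 652^256=1156, 652^512=1252, 652^1024=504, 652^2048=162, 652^4096=1172, 652^8192=892, 652^16384=1195, 652^32768=488, 652^65536=1527, 652^131072=33; 652^193339 = 652^1 * 652^2 * 652^8 * 652^16 * 652^32 * 652^256 * 652^512 * 652^4096 * 652^8192 * 652^16384 * 652^32768 * 652^131072 = 543 (mod 1567); answer 543
Part II: S1 = 543; r = 31; cross terms: (-14*30 - 10*19)=-610, (10*31 - -19*30)=880, (-19*19 - -14*31)=73; twice the area = |343| = 343; area = 343/2; boundary points = 1 + 1 + 1 = 3; strictly interior points = area - boundary/2 + 1 = 171; answer 171

171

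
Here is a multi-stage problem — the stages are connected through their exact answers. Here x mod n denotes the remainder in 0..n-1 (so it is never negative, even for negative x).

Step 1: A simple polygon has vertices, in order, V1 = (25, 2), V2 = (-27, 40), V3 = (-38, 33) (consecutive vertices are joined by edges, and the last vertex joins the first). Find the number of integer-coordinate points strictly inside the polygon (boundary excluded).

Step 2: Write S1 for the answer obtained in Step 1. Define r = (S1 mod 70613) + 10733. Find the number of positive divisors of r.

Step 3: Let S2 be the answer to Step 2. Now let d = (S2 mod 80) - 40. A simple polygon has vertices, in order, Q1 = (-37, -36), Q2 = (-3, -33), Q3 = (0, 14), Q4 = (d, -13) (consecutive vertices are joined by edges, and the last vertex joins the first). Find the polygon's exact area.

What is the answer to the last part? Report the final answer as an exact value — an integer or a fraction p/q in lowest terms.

1145

Step 1: cross terms: (25*40 - -27*2)=1054, (-27*33 - -38*40)=629, (-38*2 - 25*33)=-901; twice the area = |782| = 782; area = 391; boundary points = 2 + 1 + 1 = 4; strictly interior points = area - boundary/2 + 1 = 390; answer 390
Step 2: S1 = 390; r = 11123; 11123 = 7^2 * 227; number of divisors = (2+1) * (1+1) = 6; answer 6
Step 3: S2 = 6; d = -34; cross terms: (-37*-33 - -3*-36)=1113, (-3*14 - 0*-33)=-42, (0*-13 - -34*14)=476, (-34*-36 - -37*-13)=743; twice the area = |2290| = 2290; area = 1145; answer 1145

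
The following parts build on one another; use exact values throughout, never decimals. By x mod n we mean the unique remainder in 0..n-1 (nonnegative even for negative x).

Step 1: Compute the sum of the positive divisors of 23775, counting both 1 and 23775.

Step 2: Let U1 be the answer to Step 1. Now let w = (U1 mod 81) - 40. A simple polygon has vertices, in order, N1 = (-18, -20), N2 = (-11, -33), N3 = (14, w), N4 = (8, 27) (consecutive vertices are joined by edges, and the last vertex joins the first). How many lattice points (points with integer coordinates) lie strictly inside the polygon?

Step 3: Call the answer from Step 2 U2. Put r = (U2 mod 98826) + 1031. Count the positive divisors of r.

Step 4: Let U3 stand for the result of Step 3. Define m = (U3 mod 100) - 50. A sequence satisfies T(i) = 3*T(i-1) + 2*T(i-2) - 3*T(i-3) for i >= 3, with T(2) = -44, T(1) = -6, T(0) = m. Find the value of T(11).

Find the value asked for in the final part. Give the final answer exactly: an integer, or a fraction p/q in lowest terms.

-135390

Step 1: 23775 = 3 * 5^2 * 317; sigma = (1 + 3) * (1 + 5 + 25) * (1 + 317) = 4 * 31 * 318 = 39432; answer 39432
Step 2: U1 = 39432; w = 26; cross terms: (-18*-33 - -11*-20)=374, (-11*26 - 14*-33)=176, (14*27 - 8*26)=170, (8*-20 - -18*27)=326; twice the area = |1046| = 1046; area = 523; boundary points = 1 + 1 + 1 + 1 = 4; strictly interior points = area - boundary/2 + 1 = 522; answer 522
Step 3: U2 = 522; r = 1553; 1553 is prime, so its only divisors are 1 and 1553; count = 2; answer 2
Step 4: U3 = 2; m = -48; T(3) = 3*(-44) + 2*(-6) - 3*(-48) = 0; iterating: T(3)=0, T(4)=-70, T(5)=-78, T(6)=-374, T(7)=-1068, T(8)=-3718, T(9)=-12168, T(10)=-40736, T(11)=-135390; answer -135390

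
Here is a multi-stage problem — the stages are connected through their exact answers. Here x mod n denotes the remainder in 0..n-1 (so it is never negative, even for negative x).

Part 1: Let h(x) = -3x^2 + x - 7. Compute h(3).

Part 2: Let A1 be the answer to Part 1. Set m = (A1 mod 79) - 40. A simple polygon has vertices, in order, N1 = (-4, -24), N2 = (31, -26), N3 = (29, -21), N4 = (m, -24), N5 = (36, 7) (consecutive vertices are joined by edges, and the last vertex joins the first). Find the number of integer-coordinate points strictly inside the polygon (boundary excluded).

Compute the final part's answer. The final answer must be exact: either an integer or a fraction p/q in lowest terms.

251

Part 1: -3*(3)^2 + 1*(3)^1 - 7 = (-27) + (3) + (-7) = -31; answer -31
Part 2: A1 = -31; m = 8; cross terms: (-4*-26 - 31*-24)=848, (31*-21 - 29*-26)=103, (29*-24 - 8*-21)=-528, (8*7 - 36*-24)=920, (36*-24 - -4*7)=-836; twice the area = |507| = 507; area = 507/2; boundary points = 1 + 1 + 3 + 1 + 1 = 7; strictly interior points = area - boundary/2 + 1 = 251; answer 251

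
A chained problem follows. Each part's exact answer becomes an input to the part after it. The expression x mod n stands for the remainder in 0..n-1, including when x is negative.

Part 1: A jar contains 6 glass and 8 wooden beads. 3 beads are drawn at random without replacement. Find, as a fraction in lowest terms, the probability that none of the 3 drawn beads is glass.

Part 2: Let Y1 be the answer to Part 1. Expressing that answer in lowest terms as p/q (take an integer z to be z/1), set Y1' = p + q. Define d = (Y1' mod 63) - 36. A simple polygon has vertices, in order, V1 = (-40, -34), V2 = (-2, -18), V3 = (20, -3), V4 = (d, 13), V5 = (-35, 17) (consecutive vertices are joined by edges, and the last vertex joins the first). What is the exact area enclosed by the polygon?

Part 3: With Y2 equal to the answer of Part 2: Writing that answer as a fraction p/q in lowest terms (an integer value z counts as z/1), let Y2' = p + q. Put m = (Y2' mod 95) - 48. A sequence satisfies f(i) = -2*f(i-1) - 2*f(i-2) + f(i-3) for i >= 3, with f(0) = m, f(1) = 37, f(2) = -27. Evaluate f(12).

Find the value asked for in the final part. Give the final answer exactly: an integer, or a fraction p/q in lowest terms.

Part 1: total draws C(14,3) = 364; favorable C(8,3) = 56; P = 2/13; answer 2/13
Part 2: Y1 = 2/13; threaded value p + q = 15; d = -21; cross terms: (-40*-18 - -2*-34)=652, (-2*-3 - 20*-18)=366, (20*13 - -21*-3)=197, (-21*17 - -35*13)=98, (-35*-34 - -40*17)=1870; twice the area = |3183| = 3183; area = 3183/2; answer 3183/2
Part 3: Y2 = 3183/2; threaded value p + q = 3185; m = 2; f(3) = -2*(-27) - 2*(37) + 1*(2) = -18; iterating: f(3)=-18, f(4)=127, f(5)=-245, f(6)=218, f(7)=181, f(8)=-1043, f(9)=1942, f(10)=-1617, f(11)=-1693, f(12)=8562; answer 8562

8562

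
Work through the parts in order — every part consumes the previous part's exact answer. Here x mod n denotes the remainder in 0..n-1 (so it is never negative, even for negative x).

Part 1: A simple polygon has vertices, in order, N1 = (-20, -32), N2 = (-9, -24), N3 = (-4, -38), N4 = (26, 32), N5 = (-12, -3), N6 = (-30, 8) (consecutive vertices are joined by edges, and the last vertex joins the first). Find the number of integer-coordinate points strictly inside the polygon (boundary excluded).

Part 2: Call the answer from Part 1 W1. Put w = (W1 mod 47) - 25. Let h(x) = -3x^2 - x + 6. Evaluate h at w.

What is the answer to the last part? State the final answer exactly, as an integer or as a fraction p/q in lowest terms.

-368

Part 1: cross terms: (-20*-24 - -9*-32)=192, (-9*-38 - -4*-24)=246, (-4*32 - 26*-38)=860, (26*-3 - -12*32)=306, (-12*8 - -30*-3)=-186, (-30*-32 - -20*8)=1120; twice the area = |2538| = 2538; area = 1269; boundary points = 1 + 1 + 10 + 1 + 1 + 10 = 24; strictly interior points = area - boundary/2 + 1 = 1258; answer 1258
Part 2: W1 = 1258; w = 11; -3*(11)^2 - 1*(11)^1 + 6 = (-363) + (-11) + (6) = -368; answer -368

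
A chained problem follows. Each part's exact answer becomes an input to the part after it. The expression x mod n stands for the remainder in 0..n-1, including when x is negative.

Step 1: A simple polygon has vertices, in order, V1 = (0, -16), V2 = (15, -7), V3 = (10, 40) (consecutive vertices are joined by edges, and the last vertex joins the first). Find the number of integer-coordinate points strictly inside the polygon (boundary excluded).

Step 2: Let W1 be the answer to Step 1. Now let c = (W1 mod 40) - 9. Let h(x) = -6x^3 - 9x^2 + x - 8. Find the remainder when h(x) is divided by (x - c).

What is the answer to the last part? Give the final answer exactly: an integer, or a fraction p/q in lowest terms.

Step 1: cross terms: (0*-7 - 15*-16)=240, (15*40 - 10*-7)=670, (10*-16 - 0*40)=-160; twice the area = |750| = 750; area = 375; boundary points = 3 + 1 + 2 = 6; strictly interior points = area - boundary/2 + 1 = 373; answer 373
Step 2: W1 = 373; c = 4; remainder = value at the root: -6*(4)^3 - 9*(4)^2 + 1*(4)^1 - 8 = (-384) + (-144) + (4) + (-8) = -532; answer -532

-532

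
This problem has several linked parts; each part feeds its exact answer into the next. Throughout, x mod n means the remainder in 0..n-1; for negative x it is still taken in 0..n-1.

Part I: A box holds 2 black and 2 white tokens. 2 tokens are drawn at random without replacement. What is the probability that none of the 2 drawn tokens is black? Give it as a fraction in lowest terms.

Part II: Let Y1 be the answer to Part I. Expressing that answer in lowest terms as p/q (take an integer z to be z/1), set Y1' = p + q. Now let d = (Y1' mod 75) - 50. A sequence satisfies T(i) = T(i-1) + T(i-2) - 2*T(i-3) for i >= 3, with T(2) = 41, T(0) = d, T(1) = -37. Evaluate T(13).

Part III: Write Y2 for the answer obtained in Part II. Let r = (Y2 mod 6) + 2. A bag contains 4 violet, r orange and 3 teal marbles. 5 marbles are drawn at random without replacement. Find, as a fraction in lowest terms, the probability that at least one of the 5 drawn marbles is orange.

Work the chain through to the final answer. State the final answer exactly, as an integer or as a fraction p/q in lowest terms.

Part I: total draws C(4,2) = 6; favorable C(2,2) = 1; P = 1/6; answer 1/6
Part II: Y1 = 1/6; threaded value p + q = 7; d = -43; T(3) = 1*(41) + 1*(-37) - 2*(-43) = 90; iterating: T(3)=90, T(4)=205, T(5)=213, T(6)=238, T(7)=41, T(8)=-147, T(9)=-582, T(10)=-811, T(11)=-1099, T(12)=-746, T(13)=-223; answer -223
Part III: Y2 = -223; r = 7; total draws C(14,5) = 2002; complement C(7,5) = 21; favorable 2002 - 21 = 1981; P = 283/286; answer 283/286

283/286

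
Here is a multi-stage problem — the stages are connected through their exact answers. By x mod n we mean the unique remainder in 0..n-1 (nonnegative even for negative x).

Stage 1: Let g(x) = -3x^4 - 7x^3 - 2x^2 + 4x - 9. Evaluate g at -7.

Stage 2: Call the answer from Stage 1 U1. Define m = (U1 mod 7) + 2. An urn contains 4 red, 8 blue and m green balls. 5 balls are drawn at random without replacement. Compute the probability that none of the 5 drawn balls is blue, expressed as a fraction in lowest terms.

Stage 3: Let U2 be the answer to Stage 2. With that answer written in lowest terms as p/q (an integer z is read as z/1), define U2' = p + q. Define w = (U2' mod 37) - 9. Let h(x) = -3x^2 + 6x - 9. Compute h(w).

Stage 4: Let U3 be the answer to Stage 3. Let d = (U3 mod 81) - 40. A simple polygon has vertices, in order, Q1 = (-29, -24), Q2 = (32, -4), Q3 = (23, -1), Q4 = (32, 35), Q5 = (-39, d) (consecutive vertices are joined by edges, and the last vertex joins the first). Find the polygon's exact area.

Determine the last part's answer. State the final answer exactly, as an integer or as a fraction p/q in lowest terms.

Stage 1: -3*(-7)^4 - 7*(-7)^3 - 2*(-7)^2 + 4*(-7)^1 - 9 = (-7203) + (2401) + (-98) + (-28) + (-9) = -4937; answer -4937
Stage 2: U1 = -4937; m = 7; total draws C(19,5) = 11628; favorable C(11,5) = 462; P = 77/1938; answer 77/1938
Stage 3: U2 = 77/1938; threaded value p + q = 2015; w = 8; -3*(8)^2 + 6*(8)^1 - 9 = (-192) + (48) + (-9) = -153; answer -153
Stage 4: U3 = -153; d = -31; cross terms: (-29*-4 - 32*-24)=884, (32*-1 - 23*-4)=60, (23*35 - 32*-1)=837, (32*-31 - -39*35)=373, (-39*-24 - -29*-31)=37; twice the area = |2191| = 2191; area = 2191/2; answer 2191/2

2191/2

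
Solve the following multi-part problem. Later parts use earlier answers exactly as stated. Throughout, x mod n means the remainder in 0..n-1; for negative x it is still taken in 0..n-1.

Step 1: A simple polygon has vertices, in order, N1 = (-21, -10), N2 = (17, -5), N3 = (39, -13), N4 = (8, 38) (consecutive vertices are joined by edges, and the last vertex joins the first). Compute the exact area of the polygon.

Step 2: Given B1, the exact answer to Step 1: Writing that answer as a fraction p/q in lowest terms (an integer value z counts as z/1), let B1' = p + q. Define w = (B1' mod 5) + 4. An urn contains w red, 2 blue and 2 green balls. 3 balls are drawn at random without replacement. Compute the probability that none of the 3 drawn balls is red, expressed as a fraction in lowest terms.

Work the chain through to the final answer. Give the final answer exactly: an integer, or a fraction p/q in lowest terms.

1/14

Step 1: cross terms: (-21*-5 - 17*-10)=275, (17*-13 - 39*-5)=-26, (39*38 - 8*-13)=1586, (8*-10 - -21*38)=718; twice the area = |2553| = 2553; area = 2553/2; answer 2553/2
Step 2: B1 = 2553/2; threaded value p + q = 2555; w = 4; total draws C(8,3) = 56; favorable C(4,3) = 4; P = 1/14; answer 1/14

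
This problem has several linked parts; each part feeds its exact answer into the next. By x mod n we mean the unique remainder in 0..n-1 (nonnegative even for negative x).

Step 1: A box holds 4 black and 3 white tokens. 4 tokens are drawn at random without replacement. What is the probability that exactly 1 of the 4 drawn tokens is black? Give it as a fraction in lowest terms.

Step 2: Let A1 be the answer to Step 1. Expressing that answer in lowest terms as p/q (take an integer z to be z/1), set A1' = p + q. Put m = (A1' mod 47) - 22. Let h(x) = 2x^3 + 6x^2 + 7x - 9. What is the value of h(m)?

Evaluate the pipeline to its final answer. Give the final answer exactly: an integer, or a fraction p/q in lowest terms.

Step 1: total draws C(7,4) = 35; favorable C(4,1)*C(3,3) = 4; P = 4/35; answer 4/35
Step 2: A1 = 4/35; threaded value p + q = 39; m = 17; 2*(17)^3 + 6*(17)^2 + 7*(17)^1 - 9 = (9826) + (1734) + (119) + (-9) = 11670; answer 11670

11670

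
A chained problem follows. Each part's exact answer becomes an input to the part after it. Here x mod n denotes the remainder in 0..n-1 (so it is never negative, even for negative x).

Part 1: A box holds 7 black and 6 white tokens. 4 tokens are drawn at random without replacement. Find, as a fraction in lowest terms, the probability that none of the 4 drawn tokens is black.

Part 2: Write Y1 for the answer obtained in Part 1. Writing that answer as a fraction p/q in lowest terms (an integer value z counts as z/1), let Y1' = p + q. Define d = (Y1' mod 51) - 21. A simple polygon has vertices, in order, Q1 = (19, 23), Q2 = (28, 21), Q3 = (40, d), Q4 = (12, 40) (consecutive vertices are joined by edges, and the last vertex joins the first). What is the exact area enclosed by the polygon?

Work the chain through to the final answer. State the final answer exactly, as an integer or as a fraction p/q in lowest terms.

Part 1: total draws C(13,4) = 715; favorable C(6,4) = 15; P = 3/143; answer 3/143
Part 2: Y1 = 3/143; threaded value p + q = 146; d = 23; cross terms: (19*21 - 28*23)=-245, (28*23 - 40*21)=-196, (40*40 - 12*23)=1324, (12*23 - 19*40)=-484; twice the area = |399| = 399; area = 399/2; answer 399/2

399/2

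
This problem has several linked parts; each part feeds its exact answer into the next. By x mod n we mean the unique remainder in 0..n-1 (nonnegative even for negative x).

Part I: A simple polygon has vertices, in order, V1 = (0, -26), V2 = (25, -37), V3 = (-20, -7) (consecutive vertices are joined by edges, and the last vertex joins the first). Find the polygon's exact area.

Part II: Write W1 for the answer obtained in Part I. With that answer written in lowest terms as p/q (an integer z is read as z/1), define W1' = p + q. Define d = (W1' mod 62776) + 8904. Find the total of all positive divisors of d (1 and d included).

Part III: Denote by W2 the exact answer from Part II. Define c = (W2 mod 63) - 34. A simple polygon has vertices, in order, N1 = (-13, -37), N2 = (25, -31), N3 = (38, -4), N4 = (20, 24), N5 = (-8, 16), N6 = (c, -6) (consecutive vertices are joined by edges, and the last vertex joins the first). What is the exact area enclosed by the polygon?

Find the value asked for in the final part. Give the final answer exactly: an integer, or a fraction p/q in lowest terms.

Part I: cross terms: (0*-37 - 25*-26)=650, (25*-7 - -20*-37)=-915, (-20*-26 - 0*-7)=520; twice the area = |255| = 255; area = 255/2; answer 255/2
Part II: W1 = 255/2; threaded value p + q = 257; d = 9161; 9161 is prime, so its only divisors are 1 and 9161; sigma = 1 + 9161 = 9162; answer 9162
Part III: W2 = 9162; c = -7; cross terms: (-13*-31 - 25*-37)=1328, (25*-4 - 38*-31)=1078, (38*24 - 20*-4)=992, (20*16 - -8*24)=512, (-8*-6 - -7*16)=160, (-7*-37 - -13*-6)=181; twice the area = |4251| = 4251; area = 4251/2; answer 4251/2

4251/2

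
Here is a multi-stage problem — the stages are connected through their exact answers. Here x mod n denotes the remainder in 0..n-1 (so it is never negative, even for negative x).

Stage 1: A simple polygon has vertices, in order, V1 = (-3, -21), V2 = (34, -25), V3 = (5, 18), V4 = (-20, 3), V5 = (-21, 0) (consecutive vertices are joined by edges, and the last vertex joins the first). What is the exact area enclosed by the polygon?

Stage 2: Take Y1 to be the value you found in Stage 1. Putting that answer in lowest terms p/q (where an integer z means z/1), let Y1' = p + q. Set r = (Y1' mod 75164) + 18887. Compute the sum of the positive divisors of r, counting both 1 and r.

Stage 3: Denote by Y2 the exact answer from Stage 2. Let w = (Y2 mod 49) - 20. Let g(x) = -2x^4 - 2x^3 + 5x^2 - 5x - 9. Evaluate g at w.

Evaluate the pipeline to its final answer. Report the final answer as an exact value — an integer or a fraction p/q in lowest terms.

Stage 1: cross terms: (-3*-25 - 34*-21)=789, (34*18 - 5*-25)=737, (5*3 - -20*18)=375, (-20*0 - -21*3)=63, (-21*-21 - -3*0)=441; twice the area = |2405| = 2405; area = 2405/2; answer 2405/2
Stage 2: Y1 = 2405/2; threaded value p + q = 2407; r = 21294; 21294 = 2 * 3^2 * 7 * 13^2; sigma = (1 + 2) * (1 + 3 + 9) * (1 + 7) * (1 + 13 + 169) = 3 * 13 * 8 * 183 = 57096; answer 57096
Stage 3: Y2 = 57096; w = -9; -2*(-9)^4 - 2*(-9)^3 + 5*(-9)^2 - 5*(-9)^1 - 9 = (-13122) + (1458) + (405) + (45) + (-9) = -11223; answer -11223

-11223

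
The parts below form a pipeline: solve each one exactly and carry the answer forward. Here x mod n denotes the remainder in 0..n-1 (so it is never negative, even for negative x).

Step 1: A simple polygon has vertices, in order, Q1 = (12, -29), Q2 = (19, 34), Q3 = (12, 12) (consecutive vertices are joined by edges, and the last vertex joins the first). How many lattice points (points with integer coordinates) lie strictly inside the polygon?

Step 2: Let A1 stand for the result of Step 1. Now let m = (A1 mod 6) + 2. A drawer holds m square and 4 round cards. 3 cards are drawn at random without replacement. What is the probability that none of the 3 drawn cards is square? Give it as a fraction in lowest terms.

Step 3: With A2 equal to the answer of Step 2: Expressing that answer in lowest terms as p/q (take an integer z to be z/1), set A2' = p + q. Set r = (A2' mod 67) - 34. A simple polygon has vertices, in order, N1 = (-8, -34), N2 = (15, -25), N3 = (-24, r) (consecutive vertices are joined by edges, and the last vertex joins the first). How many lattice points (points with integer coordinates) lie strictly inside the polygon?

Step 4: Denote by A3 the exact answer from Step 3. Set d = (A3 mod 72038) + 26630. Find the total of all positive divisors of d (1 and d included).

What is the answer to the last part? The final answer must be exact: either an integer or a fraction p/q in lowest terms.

Step 1: cross terms: (12*34 - 19*-29)=959, (19*12 - 12*34)=-180, (12*-29 - 12*12)=-492; twice the area = |287| = 287; area = 287/2; boundary points = 7 + 1 + 41 = 49; strictly interior points = area - boundary/2 + 1 = 120; answer 120
Step 2: A1 = 120; m = 2; total draws C(6,3) = 20; favorable C(4,3) = 4; P = 1/5; answer 1/5
Step 3: A2 = 1/5; threaded value p + q = 6; r = -28; cross terms: (-8*-25 - 15*-34)=710, (15*-28 - -24*-25)=-1020, (-24*-34 - -8*-28)=592; twice the area = |282| = 282; area = 141; boundary points = 1 + 3 + 2 = 6; strictly interior points = area - boundary/2 + 1 = 139; answer 139
Step 4: A3 = 139; d = 26769; 26769 = 3 * 8923; sigma = (1 + 3) * (1 + 8923) = 4 * 8924 = 35696; answer 35696

35696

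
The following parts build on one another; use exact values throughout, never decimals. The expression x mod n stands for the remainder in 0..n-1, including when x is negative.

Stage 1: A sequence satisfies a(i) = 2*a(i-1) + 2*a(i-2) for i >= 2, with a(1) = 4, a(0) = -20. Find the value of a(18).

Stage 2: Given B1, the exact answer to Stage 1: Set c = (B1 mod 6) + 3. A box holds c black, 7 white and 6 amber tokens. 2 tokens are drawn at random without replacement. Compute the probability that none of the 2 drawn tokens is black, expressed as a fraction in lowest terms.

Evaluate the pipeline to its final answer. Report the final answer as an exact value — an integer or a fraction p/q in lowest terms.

39/95

Stage 1: a(2) = 2*(4) + 2*(-20) = -32; iterating: a(2)=-32, a(3)=-56, a(4)=-176, a(5)=-464, a(6)=-1280, a(7)=-3488, a(8)=-9536, a(9)=-26048, a(10)=-71168, a(11)=-194432, a(12)=-531200, a(13)=-1451264, a(14)=-3964928, a(15)=-10832384, a(16)=-29594624, a(17)=-80854016, a(18)=-220897280; answer -220897280
Stage 2: B1 = -220897280; c = 7; total draws C(20,2) = 190; favorable C(13,2) = 78; P = 39/95; answer 39/95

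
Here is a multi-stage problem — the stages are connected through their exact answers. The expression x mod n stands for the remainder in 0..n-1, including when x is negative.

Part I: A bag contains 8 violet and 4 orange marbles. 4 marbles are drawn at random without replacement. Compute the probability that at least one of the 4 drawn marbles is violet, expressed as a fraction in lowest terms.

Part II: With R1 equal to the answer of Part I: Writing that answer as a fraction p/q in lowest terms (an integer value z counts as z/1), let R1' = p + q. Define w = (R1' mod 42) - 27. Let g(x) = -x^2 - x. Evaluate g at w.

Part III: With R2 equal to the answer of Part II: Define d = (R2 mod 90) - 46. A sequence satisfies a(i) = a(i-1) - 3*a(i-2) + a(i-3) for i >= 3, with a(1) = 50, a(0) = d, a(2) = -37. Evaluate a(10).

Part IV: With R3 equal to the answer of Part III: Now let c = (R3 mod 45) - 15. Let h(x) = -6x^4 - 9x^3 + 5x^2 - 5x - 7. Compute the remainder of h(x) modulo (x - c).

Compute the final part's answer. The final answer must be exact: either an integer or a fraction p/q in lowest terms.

6

Part I: total draws C(12,4) = 495; complement C(4,4) = 1; favorable 495 - 1 = 494; P = 494/495; answer 494/495
Part II: R1 = 494/495; threaded value p + q = 989; w = -4; -1*(-4)^2 - 1*(-4)^1 = (-16) + (4) = -12; answer -12
Part III: R2 = -12; d = 32; a(3) = 1*(-37) - 3*(50) + 1*(32) = -155; iterating: a(3)=-155, a(4)=6, a(5)=434, a(6)=261, a(7)=-1035, a(8)=-1384, a(9)=1982, a(10)=5099; answer 5099
Part IV: R3 = 5099; c = -1; remainder = value at the root: -6*(-1)^4 - 9*(-1)^3 + 5*(-1)^2 - 5*(-1)^1 - 7 = (-6) + (9) + (5) + (5) + (-7) = 6; answer 6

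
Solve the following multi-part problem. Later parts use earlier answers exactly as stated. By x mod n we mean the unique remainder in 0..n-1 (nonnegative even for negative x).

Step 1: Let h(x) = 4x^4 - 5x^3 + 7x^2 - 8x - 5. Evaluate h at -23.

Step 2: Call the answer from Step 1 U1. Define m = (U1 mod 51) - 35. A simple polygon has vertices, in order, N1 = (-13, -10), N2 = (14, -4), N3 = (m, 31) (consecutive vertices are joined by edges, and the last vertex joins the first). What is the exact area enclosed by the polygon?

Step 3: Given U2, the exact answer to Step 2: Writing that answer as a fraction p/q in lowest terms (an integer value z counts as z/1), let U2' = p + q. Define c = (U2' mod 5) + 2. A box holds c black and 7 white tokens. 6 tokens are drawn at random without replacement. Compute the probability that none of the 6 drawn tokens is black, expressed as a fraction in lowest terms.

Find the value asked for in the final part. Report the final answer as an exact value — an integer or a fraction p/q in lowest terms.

1/66

Step 1: 4*(-23)^4 - 5*(-23)^3 + 7*(-23)^2 - 8*(-23)^1 - 5 = (1119364) + (60835) + (3703) + (184) + (-5) = 1184081; answer 1184081
Step 2: U1 = 1184081; m = -21; cross terms: (-13*-4 - 14*-10)=192, (14*31 - -21*-4)=350, (-21*-10 - -13*31)=613; twice the area = |1155| = 1155; area = 1155/2; answer 1155/2
Step 3: U2 = 1155/2; threaded value p + q = 1157; c = 4; total draws C(11,6) = 462; favorable C(7,6) = 7; P = 1/66; answer 1/66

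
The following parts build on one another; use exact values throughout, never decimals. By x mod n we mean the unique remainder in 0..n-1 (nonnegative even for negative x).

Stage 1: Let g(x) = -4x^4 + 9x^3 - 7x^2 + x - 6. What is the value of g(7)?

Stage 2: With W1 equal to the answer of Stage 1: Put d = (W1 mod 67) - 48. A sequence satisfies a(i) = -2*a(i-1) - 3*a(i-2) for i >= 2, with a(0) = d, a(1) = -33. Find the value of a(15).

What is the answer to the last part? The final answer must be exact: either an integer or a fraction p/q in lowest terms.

-106881

Stage 1: -4*(7)^4 + 9*(7)^3 - 7*(7)^2 + 1*(7)^1 - 6 = (-9604) + (3087) + (-343) + (7) + (-6) = -6859; answer -6859
Stage 2: W1 = -6859; d = -6; a(2) = -2*(-33) - 3*(-6) = 84; iterating: a(2)=84, a(3)=-69, a(4)=-114, a(5)=435, a(6)=-528, a(7)=-249, a(8)=2082, a(9)=-3417, a(10)=588, a(11)=9075, a(12)=-19914, a(13)=12603, a(14)=34536, a(15)=-106881; answer -106881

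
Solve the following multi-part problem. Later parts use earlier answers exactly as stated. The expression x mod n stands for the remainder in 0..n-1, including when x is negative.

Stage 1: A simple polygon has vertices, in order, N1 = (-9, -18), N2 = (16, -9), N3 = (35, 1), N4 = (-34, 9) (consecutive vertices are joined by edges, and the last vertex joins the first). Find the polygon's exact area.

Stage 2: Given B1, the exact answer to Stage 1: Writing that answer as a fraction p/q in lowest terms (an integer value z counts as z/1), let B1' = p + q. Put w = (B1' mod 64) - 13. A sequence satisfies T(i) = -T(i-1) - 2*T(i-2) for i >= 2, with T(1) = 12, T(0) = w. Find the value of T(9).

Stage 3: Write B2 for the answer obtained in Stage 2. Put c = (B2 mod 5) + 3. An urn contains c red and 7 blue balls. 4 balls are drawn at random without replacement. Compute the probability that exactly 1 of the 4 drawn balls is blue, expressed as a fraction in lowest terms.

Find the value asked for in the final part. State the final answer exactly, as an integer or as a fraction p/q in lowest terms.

35/143

Stage 1: cross terms: (-9*-9 - 16*-18)=369, (16*1 - 35*-9)=331, (35*9 - -34*1)=349, (-34*-18 - -9*9)=693; twice the area = |1742| = 1742; area = 871; answer 871
Stage 2: B1 = 871; threaded value p + q = 872; w = 27; T(2) = -1*(12) - 2*(27) = -66; iterating: T(2)=-66, T(3)=42, T(4)=90, T(5)=-174, T(6)=-6, T(7)=354, T(8)=-342, T(9)=-366; answer -366
Stage 3: B2 = -366; c = 7; total draws C(14,4) = 1001; favorable C(7,1)*C(7,3) = 245; P = 35/143; answer 35/143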